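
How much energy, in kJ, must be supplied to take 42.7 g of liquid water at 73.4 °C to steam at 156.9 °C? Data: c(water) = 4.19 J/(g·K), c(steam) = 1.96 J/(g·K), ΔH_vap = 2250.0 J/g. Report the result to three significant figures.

q1 (heat water 73.4→100.0 °C): 42.7 × 4.19 × 26.6 = 4759 J
q2 (vaporize at 100 °C): 42.7 × 2250.0 = 96075 J
q3 (heat steam 100.0→156.9 °C): 42.7 × 1.96 × 56.9 = 4762 J
Total: 4759 + 96075 + 4762 = 105596 J = 106 kJ

q = 106 kJ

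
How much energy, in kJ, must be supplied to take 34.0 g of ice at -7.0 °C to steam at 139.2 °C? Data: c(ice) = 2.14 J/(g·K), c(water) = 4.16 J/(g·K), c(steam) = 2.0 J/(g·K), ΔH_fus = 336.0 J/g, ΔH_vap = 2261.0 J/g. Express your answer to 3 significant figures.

q1 (heat ice -7.0→0.0 °C): 34.0 × 2.14 × 7.0 = 509 J
q2 (melt at 0 °C): 34.0 × 336.0 = 11424 J
q3 (heat water 0.0→100.0 °C): 34.0 × 4.16 × 100.0 = 14144 J
q4 (vaporize at 100 °C): 34.0 × 2261.0 = 76874 J
q5 (heat steam 100.0→139.2 °C): 34.0 × 2.0 × 39.2 = 2666 J
Total: 509 + 11424 + 14144 + 76874 + 2666 = 105617 J = 106 kJ

q = 106 kJ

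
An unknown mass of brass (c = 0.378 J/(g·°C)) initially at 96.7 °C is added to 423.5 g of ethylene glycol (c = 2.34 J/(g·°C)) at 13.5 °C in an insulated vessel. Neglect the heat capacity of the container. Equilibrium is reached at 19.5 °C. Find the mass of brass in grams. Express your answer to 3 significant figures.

q_gained = (423.5 × 2.34) × (19.5 − 13.5) = 5946 J
q_lost = m × 0.378 × (96.7 − 19.5) = 29.1816 m
m = 5946 / 29.1816 = 204 g

m = 204 g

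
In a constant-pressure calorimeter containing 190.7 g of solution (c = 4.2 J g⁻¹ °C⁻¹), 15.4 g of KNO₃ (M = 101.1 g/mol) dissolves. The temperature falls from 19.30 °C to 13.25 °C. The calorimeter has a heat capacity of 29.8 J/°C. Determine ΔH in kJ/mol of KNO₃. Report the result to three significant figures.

|ΔT| = |13.25 − 19.30| = 6.05 °C
|q_surr| = (190.7 × 4.2 + 29.8) × 6.05 = 830.74 × 6.05 = 5026 J
n(KNO₃) = 15.4 / 101.1 = 0.1523 mol
Temperature fell, so q_rxn = +|q_surr| = 5.026 kJ
ΔH = q_rxn / n = 33.00 kJ/mol

ΔH = 33.0 kJ/mol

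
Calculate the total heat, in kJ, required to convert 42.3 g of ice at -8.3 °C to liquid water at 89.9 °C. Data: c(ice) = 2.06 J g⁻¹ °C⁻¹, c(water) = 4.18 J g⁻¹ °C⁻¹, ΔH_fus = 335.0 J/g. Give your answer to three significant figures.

q1 (heat ice -8.3→0.0 °C): 42.3 × 2.06 × 8.3 = 723 J
q2 (melt at 0 °C): 42.3 × 335.0 = 14171 J
q3 (heat water 0.0→89.9 °C): 42.3 × 4.18 × 89.9 = 15896 J
Total: 723 + 14171 + 15896 = 30790 J = 30.8 kJ

q = 30.8 kJ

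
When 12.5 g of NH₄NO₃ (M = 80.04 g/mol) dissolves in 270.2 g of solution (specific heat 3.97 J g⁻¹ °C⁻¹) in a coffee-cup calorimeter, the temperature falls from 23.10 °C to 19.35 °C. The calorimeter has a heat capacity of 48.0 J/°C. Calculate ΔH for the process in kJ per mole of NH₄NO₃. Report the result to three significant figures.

ΔH = 26.9 kJ/mol

|ΔT| = |19.35 − 23.10| = 3.75 °C
|q_surr| = (270.2 × 3.97 + 48.0) × 3.75 = 1120.694 × 3.75 = 4203 J
n(NH₄NO₃) = 12.5 / 80.04 = 0.1562 mol
Temperature fell, so q_rxn = +|q_surr| = 4.203 kJ
ΔH = q_rxn / n = 26.91 kJ/mol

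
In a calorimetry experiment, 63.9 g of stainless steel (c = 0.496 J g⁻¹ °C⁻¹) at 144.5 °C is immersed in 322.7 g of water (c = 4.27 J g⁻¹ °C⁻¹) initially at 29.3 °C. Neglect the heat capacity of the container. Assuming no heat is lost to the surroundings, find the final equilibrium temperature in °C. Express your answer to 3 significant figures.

Heat lost by stainless steel = heat gained by water.
(63.9)(0.496)(144.5 − T) = (322.7)(4.27)(T − 29.3)
31.6944 (144.5 − T) = 1377.929 (T − 29.3)
4579.8 − 31.6944 T = 1377.929 T − 40373
44952.8 = 1409.6234 T
T = 31.89 °C

T_f = 31.9 °C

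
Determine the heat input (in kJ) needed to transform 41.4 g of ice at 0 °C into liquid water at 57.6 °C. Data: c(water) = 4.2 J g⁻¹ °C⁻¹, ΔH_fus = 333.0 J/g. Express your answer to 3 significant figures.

q1 (melt at 0 °C): 41.4 × 333.0 = 13786 J
q2 (heat water 0.0→57.6 °C): 41.4 × 4.2 × 57.6 = 10015 J
Total: 13786 + 10015 = 23801 J = 23.8 kJ

q = 23.8 kJ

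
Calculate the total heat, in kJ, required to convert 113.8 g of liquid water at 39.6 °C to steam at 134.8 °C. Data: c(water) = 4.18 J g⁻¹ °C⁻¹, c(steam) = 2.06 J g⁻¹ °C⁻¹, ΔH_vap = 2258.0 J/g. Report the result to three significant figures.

q1 (heat water 39.6→100.0 °C): 113.8 × 4.18 × 60.4 = 28731 J
q2 (vaporize at 100 °C): 113.8 × 2258.0 = 256960 J
q3 (heat steam 100.0→134.8 °C): 113.8 × 2.06 × 34.8 = 8158 J
Total: 28731 + 256960 + 8158 = 293849 J = 294 kJ

q = 294 kJ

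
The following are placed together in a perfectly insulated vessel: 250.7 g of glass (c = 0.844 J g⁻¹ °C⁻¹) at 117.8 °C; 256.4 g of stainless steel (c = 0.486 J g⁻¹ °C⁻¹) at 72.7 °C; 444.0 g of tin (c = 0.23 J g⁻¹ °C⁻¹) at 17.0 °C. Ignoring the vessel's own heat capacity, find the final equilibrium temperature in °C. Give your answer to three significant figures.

T_f = 81.5 °C

Σ mᵢcᵢ(T − Tᵢ) = 0  ⇒  T = Σ mᵢcᵢTᵢ / Σ mᵢcᵢ
Σ mᵢcᵢ = 250.7×0.844 + 256.4×0.486 + 444.0×0.23 = 438.3212
Σ mᵢcᵢTᵢ = 211.5908×117.8 + 124.6104×72.7 + 102.12×17.0 = 35721
T = 35721 / 438.3212 = 81.50 °C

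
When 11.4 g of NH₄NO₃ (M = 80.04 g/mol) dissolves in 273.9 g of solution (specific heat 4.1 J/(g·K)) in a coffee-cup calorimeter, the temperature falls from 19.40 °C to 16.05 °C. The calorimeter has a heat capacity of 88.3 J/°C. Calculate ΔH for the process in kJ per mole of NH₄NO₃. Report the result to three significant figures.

|ΔT| = |16.05 − 19.40| = 3.35 °C
|q_surr| = (273.9 × 4.1 + 88.3) × 3.35 = 1211.29 × 3.35 = 4058 J
n(NH₄NO₃) = 11.4 / 80.04 = 0.1424 mol
Temperature fell, so q_rxn = +|q_surr| = 4.058 kJ
ΔH = q_rxn / n = 28.50 kJ/mol

ΔH = 28.5 kJ/mol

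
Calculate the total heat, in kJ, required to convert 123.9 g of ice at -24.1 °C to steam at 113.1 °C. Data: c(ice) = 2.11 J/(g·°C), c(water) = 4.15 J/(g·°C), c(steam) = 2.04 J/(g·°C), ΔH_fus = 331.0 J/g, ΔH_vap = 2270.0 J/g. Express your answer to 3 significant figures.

q = 383 kJ

q1 (heat ice -24.1→0.0 °C): 123.9 × 2.11 × 24.1 = 6300 J
q2 (melt at 0 °C): 123.9 × 331.0 = 41011 J
q3 (heat water 0.0→100.0 °C): 123.9 × 4.15 × 100.0 = 51419 J
q4 (vaporize at 100 °C): 123.9 × 2270.0 = 281253 J
q5 (heat steam 100.0→113.1 °C): 123.9 × 2.04 × 13.1 = 3311 J
Total: 6300 + 41011 + 51419 + 281253 + 3311 = 383294 J = 383 kJ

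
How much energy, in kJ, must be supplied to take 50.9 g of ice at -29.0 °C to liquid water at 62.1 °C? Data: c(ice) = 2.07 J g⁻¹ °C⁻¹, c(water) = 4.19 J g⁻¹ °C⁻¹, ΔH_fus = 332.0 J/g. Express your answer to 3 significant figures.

q = 33.2 kJ

q1 (heat ice -29.0→0.0 °C): 50.9 × 2.07 × 29.0 = 3056 J
q2 (melt at 0 °C): 50.9 × 332.0 = 16899 J
q3 (heat water 0.0→62.1 °C): 50.9 × 4.19 × 62.1 = 13244 J
Total: 3056 + 16899 + 13244 = 33199 J = 33.2 kJ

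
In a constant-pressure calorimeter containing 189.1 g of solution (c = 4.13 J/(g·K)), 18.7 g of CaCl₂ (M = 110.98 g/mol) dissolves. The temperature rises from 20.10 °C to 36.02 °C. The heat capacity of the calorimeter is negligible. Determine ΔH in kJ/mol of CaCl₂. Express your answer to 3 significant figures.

ΔH = -73.8 kJ/mol

|ΔT| = |36.02 − 20.10| = 15.92 °C
|q_surr| = (189.1 × 4.13) × 15.92 = 780.983 × 15.92 = 12430 J
n(CaCl₂) = 18.7 / 110.98 = 0.1685 mol
Temperature rose, so q_rxn = −|q_surr| = -12.43 kJ
ΔH = q_rxn / n = -73.77 kJ/mol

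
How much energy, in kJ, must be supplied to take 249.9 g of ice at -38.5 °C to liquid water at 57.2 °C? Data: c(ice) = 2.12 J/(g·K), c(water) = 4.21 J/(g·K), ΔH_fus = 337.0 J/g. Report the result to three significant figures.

q = 165 kJ

q1 (heat ice -38.5→0.0 °C): 249.9 × 2.12 × 38.5 = 20397 J
q2 (melt at 0 °C): 249.9 × 337.0 = 84216 J
q3 (heat water 0.0→57.2 °C): 249.9 × 4.21 × 57.2 = 60179 J
Total: 20397 + 84216 + 60179 = 164792 J = 165 kJ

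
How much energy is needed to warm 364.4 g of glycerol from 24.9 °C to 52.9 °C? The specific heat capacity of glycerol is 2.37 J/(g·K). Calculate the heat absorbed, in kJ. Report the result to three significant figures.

q = m c ΔT = 364.4 × 2.37 × (52.9 − 24.9)
q = 364.4 × 2.37 × 28.0 = 24180 J = 24.2 kJ

q = 24.2 kJ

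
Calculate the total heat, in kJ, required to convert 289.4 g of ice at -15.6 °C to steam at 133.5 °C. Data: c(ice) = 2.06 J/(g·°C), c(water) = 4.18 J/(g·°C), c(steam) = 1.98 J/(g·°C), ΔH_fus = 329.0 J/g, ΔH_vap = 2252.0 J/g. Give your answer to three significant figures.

q1 (heat ice -15.6→0.0 °C): 289.4 × 2.06 × 15.6 = 9300 J
q2 (melt at 0 °C): 289.4 × 329.0 = 95213 J
q3 (heat water 0.0→100.0 °C): 289.4 × 4.18 × 100.0 = 120969 J
q4 (vaporize at 100 °C): 289.4 × 2252.0 = 651729 J
q5 (heat steam 100.0→133.5 °C): 289.4 × 1.98 × 33.5 = 19196 J
Total: 9300 + 95213 + 120969 + 651729 + 19196 = 896407 J = 896 kJ

q = 896 kJ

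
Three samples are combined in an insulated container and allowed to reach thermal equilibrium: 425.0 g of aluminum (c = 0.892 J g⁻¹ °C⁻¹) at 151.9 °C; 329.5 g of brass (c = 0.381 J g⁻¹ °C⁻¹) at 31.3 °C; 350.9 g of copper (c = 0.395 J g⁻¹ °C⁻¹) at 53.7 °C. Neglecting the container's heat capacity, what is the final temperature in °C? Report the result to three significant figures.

T_f = 107 °C

Σ mᵢcᵢ(T − Tᵢ) = 0  ⇒  T = Σ mᵢcᵢTᵢ / Σ mᵢcᵢ
Σ mᵢcᵢ = 425.0×0.892 + 329.5×0.381 + 350.9×0.395 = 643.2450
Σ mᵢcᵢTᵢ = 379.1×151.9 + 125.5395×31.3 + 138.6055×53.7 = 68958
T = 68958 / 643.2450 = 107.2 °C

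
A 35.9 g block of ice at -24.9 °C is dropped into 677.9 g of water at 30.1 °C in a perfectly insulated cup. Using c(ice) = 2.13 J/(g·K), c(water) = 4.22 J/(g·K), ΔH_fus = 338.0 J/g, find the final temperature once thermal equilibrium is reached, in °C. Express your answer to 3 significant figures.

Heat to bring ice to 0 °C and melt it: q₁ = 35.9×2.13×24.9 + 35.9×338.0 = 14038 J
Heat the water can supply cooling to 0 °C: 677.9×4.22×30.1 = 86108.2 J > q₁, so all ice melts.
Energy balance: 677.9×4.22×(30.1 − T) = 14038 + 35.9×4.22×(T − 0)
2860.738(30.1 − T) = 14038 + 151.498 T
86108.2 − 14038 = 3012.236 T
T = 72070.2 / 3012.236 = 23.93 °C

T_f = 23.9 °C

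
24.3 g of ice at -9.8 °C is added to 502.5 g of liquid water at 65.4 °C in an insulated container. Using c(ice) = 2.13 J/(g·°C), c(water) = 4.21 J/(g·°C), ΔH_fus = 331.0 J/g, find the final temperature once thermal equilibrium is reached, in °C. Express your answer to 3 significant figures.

T_f = 58.5 °C

Heat to bring ice to 0 °C and melt it: q₁ = 24.3×2.13×9.8 + 24.3×331.0 = 8550.5 J
Heat the water can supply cooling to 0 °C: 502.5×4.21×65.4 = 138355 J > q₁, so all ice melts.
Energy balance: 502.5×4.21×(65.4 − T) = 8550.5 + 24.3×4.21×(T − 0)
2115.525(65.4 − T) = 8550.5 + 102.303 T
138355 − 8550.5 = 2217.828 T
T = 129804.5 / 2217.828 = 58.53 °C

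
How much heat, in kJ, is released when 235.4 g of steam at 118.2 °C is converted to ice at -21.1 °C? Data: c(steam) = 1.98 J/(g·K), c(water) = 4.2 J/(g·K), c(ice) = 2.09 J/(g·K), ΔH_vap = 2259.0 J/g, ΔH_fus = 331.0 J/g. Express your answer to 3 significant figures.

q = 727 kJ

q1 (cool steam 118.2→100 °C): 235.4 × 1.98 × 18.2 = 8483 J
q2 (condense at 100 °C): 235.4 × 2259.0 = 531769 J
q3 (cool water 100→0 °C): 235.4 × 4.2 × 100.0 = 98868 J
q4 (freeze at 0 °C): 235.4 × 331.0 = 77917 J
q5 (cool ice 0→-21.1 °C): 235.4 × 2.09 × 21.1 = 10381 J
Total: 8483 + 531769 + 98868 + 77917 + 10381 = 727418 J = 727 kJ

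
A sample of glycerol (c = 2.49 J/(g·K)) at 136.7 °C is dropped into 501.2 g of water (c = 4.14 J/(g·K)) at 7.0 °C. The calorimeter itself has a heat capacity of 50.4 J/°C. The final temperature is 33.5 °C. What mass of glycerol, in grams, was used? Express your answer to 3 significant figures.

m = 219 g

q_gained = (501.2 × 4.14 + 50.4) × (33.5 − 7.0) = 56320 J
q_lost = m × 2.49 × (136.7 − 33.5) = 256.968 m
m = 56320 / 256.968 = 219 g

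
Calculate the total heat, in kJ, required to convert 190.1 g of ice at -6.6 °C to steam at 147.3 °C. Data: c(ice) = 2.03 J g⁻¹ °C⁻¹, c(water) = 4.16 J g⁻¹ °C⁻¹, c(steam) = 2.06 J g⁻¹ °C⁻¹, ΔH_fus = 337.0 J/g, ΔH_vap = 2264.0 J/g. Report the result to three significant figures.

q1 (heat ice -6.6→0.0 °C): 190.1 × 2.03 × 6.6 = 2547 J
q2 (melt at 0 °C): 190.1 × 337.0 = 64064 J
q3 (heat water 0.0→100.0 °C): 190.1 × 4.16 × 100.0 = 79082 J
q4 (vaporize at 100 °C): 190.1 × 2264.0 = 430386 J
q5 (heat steam 100.0→147.3 °C): 190.1 × 2.06 × 47.3 = 18523 J
Total: 2547 + 64064 + 79082 + 430386 + 18523 = 594602 J = 595 kJ

q = 595 kJ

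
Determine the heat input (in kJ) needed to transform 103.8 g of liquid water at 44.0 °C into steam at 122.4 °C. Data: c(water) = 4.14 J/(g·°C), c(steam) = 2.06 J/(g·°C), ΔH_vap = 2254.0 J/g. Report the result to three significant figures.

q1 (heat water 44.0→100.0 °C): 103.8 × 4.14 × 56.0 = 24065 J
q2 (vaporize at 100 °C): 103.8 × 2254.0 = 233965 J
q3 (heat steam 100.0→122.4 °C): 103.8 × 2.06 × 22.4 = 4790 J
Total: 24065 + 233965 + 4790 = 262820 J = 263 kJ

q = 263 kJ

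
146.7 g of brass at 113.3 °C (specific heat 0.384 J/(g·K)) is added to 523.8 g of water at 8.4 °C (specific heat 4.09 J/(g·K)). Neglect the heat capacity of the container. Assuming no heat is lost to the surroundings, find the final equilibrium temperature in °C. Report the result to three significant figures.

Heat lost by brass = heat gained by water.
(146.7)(0.384)(113.3 − T) = (523.8)(4.09)(T − 8.4)
56.3328 (113.3 − T) = 2142.342 (T − 8.4)
6382.5 − 56.3328 T = 2142.342 T − 17996
24378.5 = 2198.6748 T
T = 11.09 °C

T_f = 11.1 °C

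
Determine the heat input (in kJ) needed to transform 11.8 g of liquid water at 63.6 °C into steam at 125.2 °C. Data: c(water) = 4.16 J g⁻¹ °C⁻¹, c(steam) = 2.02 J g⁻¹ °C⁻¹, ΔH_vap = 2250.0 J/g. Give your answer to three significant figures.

q1 (heat water 63.6→100.0 °C): 11.8 × 4.16 × 36.4 = 1787 J
q2 (vaporize at 100 °C): 11.8 × 2250.0 = 26550 J
q3 (heat steam 100.0→125.2 °C): 11.8 × 2.02 × 25.2 = 601 J
Total: 1787 + 26550 + 601 = 28938 J = 28.9 kJ

q = 28.9 kJ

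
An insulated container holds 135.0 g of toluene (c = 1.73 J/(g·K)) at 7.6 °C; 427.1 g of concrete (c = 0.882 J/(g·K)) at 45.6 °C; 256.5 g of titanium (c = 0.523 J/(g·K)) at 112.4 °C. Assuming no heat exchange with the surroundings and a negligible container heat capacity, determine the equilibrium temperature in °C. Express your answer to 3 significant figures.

T_f = 45.7 °C

Σ mᵢcᵢ(T − Tᵢ) = 0  ⇒  T = Σ mᵢcᵢTᵢ / Σ mᵢcᵢ
Σ mᵢcᵢ = 135.0×1.73 + 427.1×0.882 + 256.5×0.523 = 744.4017
Σ mᵢcᵢTᵢ = 233.55×7.6 + 376.7022×45.6 + 134.1495×112.4 = 34031
T = 34031 / 744.4017 = 45.72 °C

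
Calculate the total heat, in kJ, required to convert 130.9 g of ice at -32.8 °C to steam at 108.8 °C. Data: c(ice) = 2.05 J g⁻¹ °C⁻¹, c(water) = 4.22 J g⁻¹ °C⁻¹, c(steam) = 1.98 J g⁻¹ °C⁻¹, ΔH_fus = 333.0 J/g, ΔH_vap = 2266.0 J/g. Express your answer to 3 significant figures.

q = 407 kJ

q1 (heat ice -32.8→0.0 °C): 130.9 × 2.05 × 32.8 = 8802 J
q2 (melt at 0 °C): 130.9 × 333.0 = 43590 J
q3 (heat water 0.0→100.0 °C): 130.9 × 4.22 × 100.0 = 55240 J
q4 (vaporize at 100 °C): 130.9 × 2266.0 = 296619 J
q5 (heat steam 100.0→108.8 °C): 130.9 × 1.98 × 8.8 = 2281 J
Total: 8802 + 43590 + 55240 + 296619 + 2281 = 406532 J = 407 kJ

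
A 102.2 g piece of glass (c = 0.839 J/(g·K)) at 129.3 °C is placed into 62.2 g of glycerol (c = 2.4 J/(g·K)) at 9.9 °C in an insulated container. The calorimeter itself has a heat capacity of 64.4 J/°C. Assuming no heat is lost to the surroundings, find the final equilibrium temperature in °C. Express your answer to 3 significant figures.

T_f = 44.1 °C

Heat lost by glass = heat gained by glycerol + calorimeter.
(102.2)(0.839)(129.3 − T) = [(62.2)(2.4) + 64.4](T − 9.9)
85.7458 (129.3 − T) = 213.68 (T − 9.9)
11087 − 85.7458 T = 213.68 T − 2115.4
13202.4 = 299.4258 T
T = 44.09 °C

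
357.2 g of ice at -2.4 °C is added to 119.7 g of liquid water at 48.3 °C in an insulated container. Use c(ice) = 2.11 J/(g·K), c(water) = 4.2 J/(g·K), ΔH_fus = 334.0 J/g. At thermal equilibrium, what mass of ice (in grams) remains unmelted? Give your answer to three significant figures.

m_ice remaining = 290 g

Heat to warm all ice to 0 °C: 357.2×2.11×2.4 = 1808.9 J
Heat released by water cooling to 0 °C: 119.7×4.2×48.3 = 24282 J
24282 J < 1808.9 + 357.2×334.0 = 121113.7 J, so not all ice melts; final T = 0 °C.
Heat left for melting: 24282 − 1808.9 = 22473.1 J
Mass melted = 22473.1 / 334.0 = 67.28 g
Ice remaining = 357.2 − 67.28 = 289.92 g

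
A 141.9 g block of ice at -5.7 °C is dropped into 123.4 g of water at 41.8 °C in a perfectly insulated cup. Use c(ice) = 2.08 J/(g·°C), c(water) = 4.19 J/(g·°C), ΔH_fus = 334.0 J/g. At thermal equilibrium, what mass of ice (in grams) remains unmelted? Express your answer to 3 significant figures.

Heat to warm all ice to 0 °C: 141.9×2.08×5.7 = 1682.4 J
Heat released by water cooling to 0 °C: 123.4×4.19×41.8 = 21613 J
21613 J < 1682.4 + 141.9×334.0 = 49077.0 J, so not all ice melts; final T = 0 °C.
Heat left for melting: 21613 − 1682.4 = 19930.6 J
Mass melted = 19930.6 / 334.0 = 59.67 g
Ice remaining = 141.9 − 59.67 = 82.23 g

m_ice remaining = 82.2 g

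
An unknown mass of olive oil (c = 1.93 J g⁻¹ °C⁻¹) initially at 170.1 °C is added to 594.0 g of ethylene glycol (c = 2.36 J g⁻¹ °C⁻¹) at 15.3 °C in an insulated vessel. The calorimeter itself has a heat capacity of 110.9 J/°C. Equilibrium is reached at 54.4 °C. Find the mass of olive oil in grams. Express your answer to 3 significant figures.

q_gained = (594.0 × 2.36 + 110.9) × (54.4 − 15.3) = 59150 J
q_lost = m × 1.93 × (170.1 − 54.4) = 223.301 m
m = 59150 / 223.301 = 265 g

m = 265 g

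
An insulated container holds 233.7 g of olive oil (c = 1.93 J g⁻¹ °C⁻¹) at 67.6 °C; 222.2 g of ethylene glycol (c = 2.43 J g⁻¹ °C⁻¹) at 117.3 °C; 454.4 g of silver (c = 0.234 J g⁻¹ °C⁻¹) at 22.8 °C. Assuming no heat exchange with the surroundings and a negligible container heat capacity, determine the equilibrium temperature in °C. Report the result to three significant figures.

T_f = 87.7 °C

Σ mᵢcᵢ(T − Tᵢ) = 0  ⇒  T = Σ mᵢcᵢTᵢ / Σ mᵢcᵢ
Σ mᵢcᵢ = 233.7×1.93 + 222.2×2.43 + 454.4×0.234 = 1097.3166
Σ mᵢcᵢTᵢ = 451.041×67.6 + 539.946×117.3 + 106.3296×22.8 = 96250
T = 96250 / 1097.3166 = 87.71 °C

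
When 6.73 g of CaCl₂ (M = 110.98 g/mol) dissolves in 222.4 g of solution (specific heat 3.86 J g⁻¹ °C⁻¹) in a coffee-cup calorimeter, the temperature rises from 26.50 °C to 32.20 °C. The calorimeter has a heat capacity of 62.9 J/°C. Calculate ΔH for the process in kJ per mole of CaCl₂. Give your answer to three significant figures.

|ΔT| = |32.20 − 26.50| = 5.70 °C
|q_surr| = (222.4 × 3.86 + 62.9) × 5.70 = 921.364 × 5.70 = 5252 J
n(CaCl₂) = 6.73 / 110.98 = 0.06064 mol
Temperature rose, so q_rxn = −|q_surr| = -5.252 kJ
ΔH = q_rxn / n = -86.61 kJ/mol

ΔH = -86.6 kJ/mol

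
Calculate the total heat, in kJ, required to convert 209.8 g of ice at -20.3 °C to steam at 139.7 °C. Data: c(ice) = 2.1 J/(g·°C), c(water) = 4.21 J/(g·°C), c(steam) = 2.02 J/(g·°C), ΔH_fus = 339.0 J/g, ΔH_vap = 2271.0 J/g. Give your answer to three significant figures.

q = 662 kJ

q1 (heat ice -20.3→0.0 °C): 209.8 × 2.1 × 20.3 = 8944 J
q2 (melt at 0 °C): 209.8 × 339.0 = 71122 J
q3 (heat water 0.0→100.0 °C): 209.8 × 4.21 × 100.0 = 88326 J
q4 (vaporize at 100 °C): 209.8 × 2271.0 = 476456 J
q5 (heat steam 100.0→139.7 °C): 209.8 × 2.02 × 39.7 = 16825 J
Total: 8944 + 71122 + 88326 + 476456 + 16825 = 661673 J = 662 kJ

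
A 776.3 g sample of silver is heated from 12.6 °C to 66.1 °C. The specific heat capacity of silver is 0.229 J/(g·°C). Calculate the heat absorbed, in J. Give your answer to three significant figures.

q = m c ΔT = 776.3 × 0.229 × (66.1 − 12.6)
q = 776.3 × 0.229 × 53.5 = 9511 J

q = 9510 J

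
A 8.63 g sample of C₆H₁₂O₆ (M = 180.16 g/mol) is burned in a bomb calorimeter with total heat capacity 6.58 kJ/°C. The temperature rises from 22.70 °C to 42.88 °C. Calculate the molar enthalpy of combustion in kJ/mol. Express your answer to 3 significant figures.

ΔH = -2770 kJ/mol

ΔT = 42.88 − 22.70 = 20.18 °C
q_cal = C_cal × ΔT = 6.58 × 20.18 = 132.7844 kJ
n = 8.63 / 180.16 = 0.04790 mol
q_rxn = −q_cal = -132.7844 kJ
ΔH = -132.7844 / 0.04790 = -2772 kJ/mol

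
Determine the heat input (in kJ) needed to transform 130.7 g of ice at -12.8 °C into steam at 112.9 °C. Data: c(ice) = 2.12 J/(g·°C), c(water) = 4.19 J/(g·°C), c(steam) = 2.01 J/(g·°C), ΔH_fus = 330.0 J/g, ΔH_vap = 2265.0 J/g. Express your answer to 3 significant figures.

q1 (heat ice -12.8→0.0 °C): 130.7 × 2.12 × 12.8 = 3547 J
q2 (melt at 0 °C): 130.7 × 330.0 = 43131 J
q3 (heat water 0.0→100.0 °C): 130.7 × 4.19 × 100.0 = 54763 J
q4 (vaporize at 100 °C): 130.7 × 2265.0 = 296036 J
q5 (heat steam 100.0→112.9 °C): 130.7 × 2.01 × 12.9 = 3389 J
Total: 3547 + 43131 + 54763 + 296036 + 3389 = 400866 J = 401 kJ

q = 401 kJ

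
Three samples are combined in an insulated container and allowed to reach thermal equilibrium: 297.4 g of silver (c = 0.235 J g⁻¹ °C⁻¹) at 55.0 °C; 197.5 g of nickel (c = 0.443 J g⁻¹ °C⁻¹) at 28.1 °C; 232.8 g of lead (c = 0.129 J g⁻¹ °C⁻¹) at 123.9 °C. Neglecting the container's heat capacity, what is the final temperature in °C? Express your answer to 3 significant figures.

Σ mᵢcᵢ(T − Tᵢ) = 0  ⇒  T = Σ mᵢcᵢTᵢ / Σ mᵢcᵢ
Σ mᵢcᵢ = 297.4×0.235 + 197.5×0.443 + 232.8×0.129 = 187.4127
Σ mᵢcᵢTᵢ = 69.889×55.0 + 87.4925×28.1 + 30.0312×123.9 = 10023
T = 10023 / 187.4127 = 53.48 °C

T_f = 53.5 °C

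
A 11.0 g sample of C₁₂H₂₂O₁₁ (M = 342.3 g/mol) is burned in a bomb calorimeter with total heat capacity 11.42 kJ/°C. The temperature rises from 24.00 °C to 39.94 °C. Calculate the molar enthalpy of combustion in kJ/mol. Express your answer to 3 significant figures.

ΔH = -5660 kJ/mol

ΔT = 39.94 − 24.00 = 15.94 °C
q_cal = C_cal × ΔT = 11.42 × 15.94 = 182.0348 kJ
n = 11.0 / 342.3 = 0.03214 mol
q_rxn = −q_cal = -182.0348 kJ
ΔH = -182.0348 / 0.03214 = -5664 kJ/mol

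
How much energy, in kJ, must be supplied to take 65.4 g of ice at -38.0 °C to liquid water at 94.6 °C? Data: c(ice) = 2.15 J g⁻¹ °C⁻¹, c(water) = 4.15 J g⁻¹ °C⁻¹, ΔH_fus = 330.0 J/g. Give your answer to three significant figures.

q1 (heat ice -38.0→0.0 °C): 65.4 × 2.15 × 38.0 = 5343 J
q2 (melt at 0 °C): 65.4 × 330.0 = 21582 J
q3 (heat water 0.0→94.6 °C): 65.4 × 4.15 × 94.6 = 25675 J
Total: 5343 + 21582 + 25675 = 52600 J = 52.6 kJ

q = 52.6 kJ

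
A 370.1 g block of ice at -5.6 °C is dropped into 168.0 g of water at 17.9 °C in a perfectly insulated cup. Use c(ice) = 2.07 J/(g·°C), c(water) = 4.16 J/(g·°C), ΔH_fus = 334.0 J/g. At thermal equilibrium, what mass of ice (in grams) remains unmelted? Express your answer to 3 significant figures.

Heat to warm all ice to 0 °C: 370.1×2.07×5.6 = 4290.2 J
Heat released by water cooling to 0 °C: 168.0×4.16×17.9 = 12510 J
12510 J < 4290.2 + 370.1×334.0 = 127903.6 J, so not all ice melts; final T = 0 °C.
Heat left for melting: 12510 − 4290.2 = 8219.8 J
Mass melted = 8219.8 / 334.0 = 24.61 g
Ice remaining = 370.1 − 24.61 = 345.49 g

m_ice remaining = 345 g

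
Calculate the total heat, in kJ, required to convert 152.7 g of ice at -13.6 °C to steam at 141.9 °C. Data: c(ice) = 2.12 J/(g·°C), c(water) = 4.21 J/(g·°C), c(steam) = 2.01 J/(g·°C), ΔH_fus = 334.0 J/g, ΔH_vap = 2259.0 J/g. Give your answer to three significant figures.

q1 (heat ice -13.6→0.0 °C): 152.7 × 2.12 × 13.6 = 4403 J
q2 (melt at 0 °C): 152.7 × 334.0 = 51002 J
q3 (heat water 0.0→100.0 °C): 152.7 × 4.21 × 100.0 = 64287 J
q4 (vaporize at 100 °C): 152.7 × 2259.0 = 344949 J
q5 (heat steam 100.0→141.9 °C): 152.7 × 2.01 × 41.9 = 12860 J
Total: 4403 + 51002 + 64287 + 344949 + 12860 = 477501 J = 478 kJ

q = 478 kJ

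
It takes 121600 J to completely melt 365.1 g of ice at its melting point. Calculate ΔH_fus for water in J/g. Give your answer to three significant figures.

ΔH_fus = q / m = 121600 / 365.1 = 333 J/g

ΔH_fus = 333 J/g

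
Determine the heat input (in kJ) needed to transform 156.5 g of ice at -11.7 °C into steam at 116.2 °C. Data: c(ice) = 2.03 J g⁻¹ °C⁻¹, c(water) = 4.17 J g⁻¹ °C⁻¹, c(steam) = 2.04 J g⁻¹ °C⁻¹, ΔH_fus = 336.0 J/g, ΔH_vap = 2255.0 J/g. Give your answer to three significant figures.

q1 (heat ice -11.7→0.0 °C): 156.5 × 2.03 × 11.7 = 3717 J
q2 (melt at 0 °C): 156.5 × 336.0 = 52584 J
q3 (heat water 0.0→100.0 °C): 156.5 × 4.17 × 100.0 = 65261 J
q4 (vaporize at 100 °C): 156.5 × 2255.0 = 352908 J
q5 (heat steam 100.0→116.2 °C): 156.5 × 2.04 × 16.2 = 5172 J
Total: 3717 + 52584 + 65261 + 352908 + 5172 = 479642 J = 480 kJ

q = 480 kJ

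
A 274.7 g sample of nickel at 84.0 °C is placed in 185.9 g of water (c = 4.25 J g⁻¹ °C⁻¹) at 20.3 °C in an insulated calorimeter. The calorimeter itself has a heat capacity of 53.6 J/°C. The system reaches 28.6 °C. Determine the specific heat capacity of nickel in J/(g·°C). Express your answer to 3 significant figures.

q_gained = (185.9 × 4.25 + 53.6) × (28.6 − 20.3) = 7003 J
q_lost = 274.7 × c × (84.0 − 28.6) = 15218.38 c
Set equal: c = 7003 / 15218.38 = 0.460 J/(g·°C)

c = 0.460 J/(g·°C)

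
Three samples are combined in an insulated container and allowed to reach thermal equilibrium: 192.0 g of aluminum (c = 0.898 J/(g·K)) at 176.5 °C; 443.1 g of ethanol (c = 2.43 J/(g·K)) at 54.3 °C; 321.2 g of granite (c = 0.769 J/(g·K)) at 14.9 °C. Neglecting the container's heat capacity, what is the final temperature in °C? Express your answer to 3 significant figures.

T_f = 61.9 °C

Σ mᵢcᵢ(T − Tᵢ) = 0  ⇒  T = Σ mᵢcᵢTᵢ / Σ mᵢcᵢ
Σ mᵢcᵢ = 192.0×0.898 + 443.1×2.43 + 321.2×0.769 = 1496.1518
Σ mᵢcᵢTᵢ = 172.416×176.5 + 1076.733×54.3 + 247.0028×14.9 = 92578
T = 92578 / 1496.1518 = 61.88 °C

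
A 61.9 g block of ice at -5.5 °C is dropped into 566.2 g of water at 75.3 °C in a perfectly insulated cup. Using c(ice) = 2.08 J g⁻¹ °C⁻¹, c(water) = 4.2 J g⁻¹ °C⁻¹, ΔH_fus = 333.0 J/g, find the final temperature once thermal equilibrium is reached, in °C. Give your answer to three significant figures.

T_f = 59.8 °C

Heat to bring ice to 0 °C and melt it: q₁ = 61.9×2.08×5.5 + 61.9×333.0 = 21321 J
Heat the water can supply cooling to 0 °C: 566.2×4.2×75.3 = 179066 J > q₁, so all ice melts.
Energy balance: 566.2×4.2×(75.3 − T) = 21321 + 61.9×4.2×(T − 0)
2378.04(75.3 − T) = 21321 + 259.98 T
179066 − 21321 = 2638.02 T
T = 157745 / 2638.02 = 59.80 °C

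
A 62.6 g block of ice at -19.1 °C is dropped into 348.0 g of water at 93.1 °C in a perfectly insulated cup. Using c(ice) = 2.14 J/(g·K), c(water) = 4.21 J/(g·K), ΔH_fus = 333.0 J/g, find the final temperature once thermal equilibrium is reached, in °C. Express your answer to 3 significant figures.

Heat to bring ice to 0 °C and melt it: q₁ = 62.6×2.14×19.1 + 62.6×333.0 = 23405 J
Heat the water can supply cooling to 0 °C: 348.0×4.21×93.1 = 136399 J > q₁, so all ice melts.
Energy balance: 348.0×4.21×(93.1 − T) = 23405 + 62.6×4.21×(T − 0)
1465.08(93.1 − T) = 23405 + 263.546 T
136399 − 23405 = 1728.626 T
T = 112994 / 1728.626 = 65.37 °C

T_f = 65.4 °C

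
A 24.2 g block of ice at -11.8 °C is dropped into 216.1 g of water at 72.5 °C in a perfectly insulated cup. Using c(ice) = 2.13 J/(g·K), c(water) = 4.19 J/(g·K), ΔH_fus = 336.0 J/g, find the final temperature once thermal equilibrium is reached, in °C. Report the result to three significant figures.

T_f = 56.5 °C

Heat to bring ice to 0 °C and melt it: q₁ = 24.2×2.13×11.8 + 24.2×336.0 = 8739.4 J
Heat the water can supply cooling to 0 °C: 216.1×4.19×72.5 = 65645.8 J > q₁, so all ice melts.
Energy balance: 216.1×4.19×(72.5 − T) = 8739.4 + 24.2×4.19×(T − 0)
905.459(72.5 − T) = 8739.4 + 101.398 T
65645.8 − 8739.4 = 1006.857 T
T = 56906.4 / 1006.857 = 56.52 °C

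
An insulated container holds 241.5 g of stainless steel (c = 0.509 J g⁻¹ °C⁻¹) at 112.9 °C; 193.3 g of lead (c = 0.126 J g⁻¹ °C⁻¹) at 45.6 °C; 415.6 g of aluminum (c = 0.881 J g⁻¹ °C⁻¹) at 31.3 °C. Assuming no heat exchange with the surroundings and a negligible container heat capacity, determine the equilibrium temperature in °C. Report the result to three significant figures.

Σ mᵢcᵢ(T − Tᵢ) = 0  ⇒  T = Σ mᵢcᵢTᵢ / Σ mᵢcᵢ
Σ mᵢcᵢ = 241.5×0.509 + 193.3×0.126 + 415.6×0.881 = 513.4229
Σ mᵢcᵢTᵢ = 122.9235×112.9 + 24.3558×45.6 + 366.1436×31.3 = 26449
T = 26449 / 513.4229 = 51.52 °C

T_f = 51.5 °C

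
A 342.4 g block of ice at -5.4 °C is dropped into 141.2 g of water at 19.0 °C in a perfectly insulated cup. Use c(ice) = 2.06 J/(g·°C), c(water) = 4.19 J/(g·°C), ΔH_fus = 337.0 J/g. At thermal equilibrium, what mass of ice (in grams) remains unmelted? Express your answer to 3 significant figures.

m_ice remaining = 320 g

Heat to warm all ice to 0 °C: 342.4×2.06×5.4 = 3808.9 J
Heat released by water cooling to 0 °C: 141.2×4.19×19.0 = 11241 J
11241 J < 3808.9 + 342.4×337.0 = 119197.7 J, so not all ice melts; final T = 0 °C.
Heat left for melting: 11241 − 3808.9 = 7432.1 J
Mass melted = 7432.1 / 337.0 = 22.05 g
Ice remaining = 342.4 − 22.05 = 320.35 g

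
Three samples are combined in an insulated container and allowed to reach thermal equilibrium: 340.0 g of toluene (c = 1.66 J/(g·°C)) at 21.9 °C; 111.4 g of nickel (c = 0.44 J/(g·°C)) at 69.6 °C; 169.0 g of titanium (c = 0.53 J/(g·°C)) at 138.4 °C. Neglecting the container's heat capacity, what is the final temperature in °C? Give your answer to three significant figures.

T_f = 40.1 °C

Σ mᵢcᵢ(T − Tᵢ) = 0  ⇒  T = Σ mᵢcᵢTᵢ / Σ mᵢcᵢ
Σ mᵢcᵢ = 340.0×1.66 + 111.4×0.44 + 169.0×0.53 = 702.986
Σ mᵢcᵢTᵢ = 564.4×21.9 + 49.016×69.6 + 89.57×138.4 = 28168
T = 28168 / 702.986 = 40.07 °C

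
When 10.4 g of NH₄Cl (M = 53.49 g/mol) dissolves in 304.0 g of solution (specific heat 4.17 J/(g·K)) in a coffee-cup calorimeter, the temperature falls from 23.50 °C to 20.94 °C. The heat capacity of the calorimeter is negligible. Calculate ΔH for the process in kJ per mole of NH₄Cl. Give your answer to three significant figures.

|ΔT| = |20.94 − 23.50| = 2.56 °C
|q_surr| = (304.0 × 4.17) × 2.56 = 1267.68 × 2.56 = 3245 J
n(NH₄Cl) = 10.4 / 53.49 = 0.1944 mol
Temperature fell, so q_rxn = +|q_surr| = 3.245 kJ
ΔH = q_rxn / n = 16.69 kJ/mol

ΔH = 16.7 kJ/mol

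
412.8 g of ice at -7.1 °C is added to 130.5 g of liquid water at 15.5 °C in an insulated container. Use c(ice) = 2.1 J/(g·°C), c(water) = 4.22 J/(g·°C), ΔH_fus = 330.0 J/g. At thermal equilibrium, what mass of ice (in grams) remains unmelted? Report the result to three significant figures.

Heat to warm all ice to 0 °C: 412.8×2.1×7.1 = 6154.8 J
Heat released by water cooling to 0 °C: 130.5×4.22×15.5 = 8536.0 J
8536.0 J < 6154.8 + 412.8×330.0 = 142378.8 J, so not all ice melts; final T = 0 °C.
Heat left for melting: 8536.0 − 6154.8 = 2381.2 J
Mass melted = 2381.2 / 330.0 = 7.216 g
Ice remaining = 412.8 − 7.216 = 405.584 g

m_ice remaining = 406 g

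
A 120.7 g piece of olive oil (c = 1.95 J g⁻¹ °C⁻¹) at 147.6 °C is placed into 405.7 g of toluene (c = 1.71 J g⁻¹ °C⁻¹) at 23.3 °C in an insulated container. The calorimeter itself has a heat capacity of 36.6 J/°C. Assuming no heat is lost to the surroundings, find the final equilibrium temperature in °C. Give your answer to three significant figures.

T_f = 53.6 °C

Heat lost by olive oil = heat gained by toluene + calorimeter.
(120.7)(1.95)(147.6 − T) = [(405.7)(1.71) + 36.6](T − 23.3)
235.365 (147.6 − T) = 730.347 (T − 23.3)
34740 − 235.365 T = 730.347 T − 17017
51757 = 965.712 T
T = 53.59 °C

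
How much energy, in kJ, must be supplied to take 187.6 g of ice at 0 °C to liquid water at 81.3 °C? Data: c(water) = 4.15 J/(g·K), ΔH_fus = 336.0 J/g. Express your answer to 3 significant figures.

q1 (melt at 0 °C): 187.6 × 336.0 = 63034 J
q2 (heat water 0.0→81.3 °C): 187.6 × 4.15 × 81.3 = 63295 J
Total: 63034 + 63295 = 126329 J = 126 kJ

q = 126 kJ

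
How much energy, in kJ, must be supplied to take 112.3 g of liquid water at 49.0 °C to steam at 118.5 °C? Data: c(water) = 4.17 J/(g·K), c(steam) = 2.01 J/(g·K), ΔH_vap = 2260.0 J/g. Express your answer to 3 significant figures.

q1 (heat water 49.0→100.0 °C): 112.3 × 4.17 × 51.0 = 23883 J
q2 (vaporize at 100 °C): 112.3 × 2260.0 = 253798 J
q3 (heat steam 100.0→118.5 °C): 112.3 × 2.01 × 18.5 = 4176 J
Total: 23883 + 253798 + 4176 = 281857 J = 282 kJ

q = 282 kJ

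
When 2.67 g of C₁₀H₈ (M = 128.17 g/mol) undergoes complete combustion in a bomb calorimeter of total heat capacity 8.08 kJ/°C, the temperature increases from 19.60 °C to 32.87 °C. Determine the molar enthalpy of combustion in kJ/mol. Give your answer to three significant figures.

ΔH = -5150 kJ/mol

ΔT = 32.87 − 19.60 = 13.27 °C
q_cal = C_cal × ΔT = 8.08 × 13.27 = 107.2216 kJ
n = 2.67 / 128.17 = 0.02083 mol
q_rxn = −q_cal = -107.2216 kJ
ΔH = -107.2216 / 0.02083 = -5147 kJ/mol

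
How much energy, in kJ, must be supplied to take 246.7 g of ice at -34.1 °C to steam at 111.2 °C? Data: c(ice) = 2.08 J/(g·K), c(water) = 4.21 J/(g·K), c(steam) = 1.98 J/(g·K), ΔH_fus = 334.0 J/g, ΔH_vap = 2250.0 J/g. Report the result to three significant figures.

q1 (heat ice -34.1→0.0 °C): 246.7 × 2.08 × 34.1 = 17498 J
q2 (melt at 0 °C): 246.7 × 334.0 = 82398 J
q3 (heat water 0.0→100.0 °C): 246.7 × 4.21 × 100.0 = 103861 J
q4 (vaporize at 100 °C): 246.7 × 2250.0 = 555075 J
q5 (heat steam 100.0→111.2 °C): 246.7 × 1.98 × 11.2 = 5471 J
Total: 17498 + 82398 + 103861 + 555075 + 5471 = 764303 J = 764 kJ

q = 764 kJ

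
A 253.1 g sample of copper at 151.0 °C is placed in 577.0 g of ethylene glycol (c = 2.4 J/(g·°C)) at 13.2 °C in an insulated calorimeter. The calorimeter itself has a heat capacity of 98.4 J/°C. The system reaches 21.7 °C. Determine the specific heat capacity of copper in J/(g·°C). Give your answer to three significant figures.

q_gained = (577.0 × 2.4 + 98.4) × (21.7 − 13.2) = 12610 J
q_lost = 253.1 × c × (151.0 − 21.7) = 32725.83 c
Set equal: c = 12610 / 32725.83 = 0.385 J/(g·°C)

c = 0.385 J/(g·°C)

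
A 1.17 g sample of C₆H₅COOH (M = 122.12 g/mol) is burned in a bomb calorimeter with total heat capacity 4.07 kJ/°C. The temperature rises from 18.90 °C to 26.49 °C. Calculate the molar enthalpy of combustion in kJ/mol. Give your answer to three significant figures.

ΔT = 26.49 − 18.90 = 7.59 °C
q_cal = C_cal × ΔT = 4.07 × 7.59 = 30.8913 kJ
n = 1.17 / 122.12 = 0.009581 mol
q_rxn = −q_cal = -30.8913 kJ
ΔH = -30.8913 / 0.009581 = -3224 kJ/mol

ΔH = -3220 kJ/mol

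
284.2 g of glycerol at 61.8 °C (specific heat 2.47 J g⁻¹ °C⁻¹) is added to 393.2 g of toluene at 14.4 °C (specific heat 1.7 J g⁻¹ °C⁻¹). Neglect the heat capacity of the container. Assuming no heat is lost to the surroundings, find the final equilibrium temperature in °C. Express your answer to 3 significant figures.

Heat lost by glycerol = heat gained by toluene.
(284.2)(2.47)(61.8 − T) = (393.2)(1.7)(T − 14.4)
701.974 (61.8 − T) = 668.44 (T − 14.4)
43382 − 701.974 T = 668.44 T − 9625.5
53007.5 = 1370.414 T
T = 38.68 °C

T_f = 38.7 °C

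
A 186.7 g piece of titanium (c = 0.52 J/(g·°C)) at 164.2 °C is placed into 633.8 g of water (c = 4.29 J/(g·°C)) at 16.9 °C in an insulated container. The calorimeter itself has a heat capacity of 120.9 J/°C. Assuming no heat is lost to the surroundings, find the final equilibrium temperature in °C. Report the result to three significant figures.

Heat lost by titanium = heat gained by water + calorimeter.
(186.7)(0.52)(164.2 − T) = [(633.8)(4.29) + 120.9](T − 16.9)
97.084 (164.2 − T) = 2839.902 (T − 16.9)
15941 − 97.084 T = 2839.902 T − 47994
63935 = 2936.986 T
T = 21.77 °C

T_f = 21.8 °C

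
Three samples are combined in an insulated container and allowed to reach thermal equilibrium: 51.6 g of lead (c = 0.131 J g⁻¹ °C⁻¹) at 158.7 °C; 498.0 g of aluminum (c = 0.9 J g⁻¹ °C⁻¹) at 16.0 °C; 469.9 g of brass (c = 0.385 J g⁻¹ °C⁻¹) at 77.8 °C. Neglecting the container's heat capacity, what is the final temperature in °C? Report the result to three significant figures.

Σ mᵢcᵢ(T − Tᵢ) = 0  ⇒  T = Σ mᵢcᵢTᵢ / Σ mᵢcᵢ
Σ mᵢcᵢ = 51.6×0.131 + 498.0×0.9 + 469.9×0.385 = 635.8711
Σ mᵢcᵢTᵢ = 6.7596×158.7 + 448.2×16.0 + 180.9115×77.8 = 22319
T = 22319 / 635.8711 = 35.10 °C

T_f = 35.1 °C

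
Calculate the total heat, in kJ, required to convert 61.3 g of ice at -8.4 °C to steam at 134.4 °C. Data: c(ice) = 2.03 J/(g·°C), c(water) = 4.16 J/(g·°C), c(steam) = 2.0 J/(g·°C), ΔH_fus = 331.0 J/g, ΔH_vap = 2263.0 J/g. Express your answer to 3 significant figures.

q = 190 kJ

q1 (heat ice -8.4→0.0 °C): 61.3 × 2.03 × 8.4 = 1045 J
q2 (melt at 0 °C): 61.3 × 331.0 = 20290 J
q3 (heat water 0.0→100.0 °C): 61.3 × 4.16 × 100.0 = 25501 J
q4 (vaporize at 100 °C): 61.3 × 2263.0 = 138722 J
q5 (heat steam 100.0→134.4 °C): 61.3 × 2.0 × 34.4 = 4217 J
Total: 1045 + 20290 + 25501 + 138722 + 4217 = 189775 J = 190 kJ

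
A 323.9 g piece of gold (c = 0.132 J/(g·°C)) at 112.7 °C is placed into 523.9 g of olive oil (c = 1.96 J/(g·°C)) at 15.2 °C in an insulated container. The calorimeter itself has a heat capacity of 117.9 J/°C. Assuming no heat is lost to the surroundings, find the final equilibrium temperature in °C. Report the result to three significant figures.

T_f = 18.7 °C

Heat lost by gold = heat gained by olive oil + calorimeter.
(323.9)(0.132)(112.7 − T) = [(523.9)(1.96) + 117.9](T − 15.2)
42.7548 (112.7 − T) = 1144.744 (T − 15.2)
4818.5 − 42.7548 T = 1144.744 T − 17400
22218.5 = 1187.4988 T
T = 18.71 °C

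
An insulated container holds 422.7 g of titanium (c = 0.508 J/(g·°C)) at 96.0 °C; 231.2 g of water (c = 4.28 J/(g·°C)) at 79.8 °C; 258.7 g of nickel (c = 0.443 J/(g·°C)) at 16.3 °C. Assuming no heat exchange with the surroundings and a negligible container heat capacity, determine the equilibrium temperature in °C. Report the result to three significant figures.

Σ mᵢcᵢ(T − Tᵢ) = 0  ⇒  T = Σ mᵢcᵢTᵢ / Σ mᵢcᵢ
Σ mᵢcᵢ = 422.7×0.508 + 231.2×4.28 + 258.7×0.443 = 1318.8717
Σ mᵢcᵢTᵢ = 214.7316×96.0 + 989.536×79.8 + 114.6041×16.3 = 101450
T = 101450 / 1318.8717 = 76.92 °C

T_f = 76.9 °C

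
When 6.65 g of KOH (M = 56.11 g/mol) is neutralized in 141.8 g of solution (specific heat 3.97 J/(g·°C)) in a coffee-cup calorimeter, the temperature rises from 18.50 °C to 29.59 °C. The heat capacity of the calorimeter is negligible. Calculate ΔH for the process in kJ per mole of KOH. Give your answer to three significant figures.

ΔH = -52.7 kJ/mol

|ΔT| = |29.59 − 18.50| = 11.09 °C
|q_surr| = (141.8 × 3.97) × 11.09 = 562.946 × 11.09 = 6243 J
n(KOH) = 6.65 / 56.11 = 0.1185 mol
Temperature rose, so q_rxn = −|q_surr| = -6.243 kJ
ΔH = q_rxn / n = -52.68 kJ/mol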